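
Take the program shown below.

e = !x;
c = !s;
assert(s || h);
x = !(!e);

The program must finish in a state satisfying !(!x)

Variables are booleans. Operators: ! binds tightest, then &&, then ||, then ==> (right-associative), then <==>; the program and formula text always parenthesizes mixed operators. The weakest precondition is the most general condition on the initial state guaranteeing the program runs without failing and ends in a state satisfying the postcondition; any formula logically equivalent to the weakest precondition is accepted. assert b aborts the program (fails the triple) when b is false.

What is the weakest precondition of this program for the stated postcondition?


Working backward. After the program, the postcondition !(!x) must hold; in canonical form it is x.
Before x := !(!e): e
Before assert s || h: (s || h) && e
Before c := !s: (s || h) && e
Before e := !x: (s || h) && (!x)
Answer: WP = (s || h) && (!x)


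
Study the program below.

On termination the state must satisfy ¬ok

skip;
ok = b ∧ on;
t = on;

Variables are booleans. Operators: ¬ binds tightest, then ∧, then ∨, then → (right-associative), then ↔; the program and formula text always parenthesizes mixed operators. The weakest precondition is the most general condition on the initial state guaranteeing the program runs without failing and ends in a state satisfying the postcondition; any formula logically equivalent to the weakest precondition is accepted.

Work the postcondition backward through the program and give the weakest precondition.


Working backward. After the program, ¬ok must hold.
Before t := on: ¬ok
Before ok := b ∧ on: ¬(b ∧ on)
Before skip: ¬(b ∧ on)
Answer: WP = ¬(b ∧ on)


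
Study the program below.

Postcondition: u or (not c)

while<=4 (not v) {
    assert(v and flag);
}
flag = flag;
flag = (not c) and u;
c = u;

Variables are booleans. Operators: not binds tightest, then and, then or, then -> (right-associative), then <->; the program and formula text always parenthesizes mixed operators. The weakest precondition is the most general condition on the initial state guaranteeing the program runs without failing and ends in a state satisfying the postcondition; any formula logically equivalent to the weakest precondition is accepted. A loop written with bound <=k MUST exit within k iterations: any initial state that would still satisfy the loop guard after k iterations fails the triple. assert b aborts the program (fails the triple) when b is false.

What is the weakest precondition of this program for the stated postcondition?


Working backward. After the program, u or (not c) must hold.
Before c := u: true
Before flag := (not c) and u: true
Before flag := flag: true
Before the loop (bound <=4), unroll the exhaustion recursion (WP_0 = exit-now case; WP_j = one more guarded iteration, up to j = 4):
  WP_0: v
  WP_1: (not v) -> (v and flag)
  WP_2: (not v) -> (v and flag and ((not v) -> (v and flag)))
  WP_3: (not v) -> (v and flag and ((not v) -> (v and flag and ((not v) -> (v and flag)))))
  WP_4: (not v) -> (v and flag and ((not v) -> (v and flag and ((not v) -> (v and flag and ((not v) -> (v and flag)))))))
So before the loop: (not v) -> (v and flag and ((not v) -> (v and flag and ((not v) -> (v and flag and ((not v) -> (v and flag)))))))
Answer: WP = (not v) -> (v and flag and ((not v) -> (v and flag and ((not v) -> (v and flag and ((not v) -> (v and flag)))))))


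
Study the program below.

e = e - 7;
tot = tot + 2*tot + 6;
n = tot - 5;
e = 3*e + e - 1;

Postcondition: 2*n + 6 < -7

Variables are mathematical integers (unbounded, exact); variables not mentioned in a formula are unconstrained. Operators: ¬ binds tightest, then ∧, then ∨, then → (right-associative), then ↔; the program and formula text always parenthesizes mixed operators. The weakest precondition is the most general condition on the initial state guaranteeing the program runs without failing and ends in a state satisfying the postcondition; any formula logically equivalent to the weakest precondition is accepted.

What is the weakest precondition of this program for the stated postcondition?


Working backward. After the program, the postcondition 2*n + 6 < -7 must hold; in canonical form it is 2*n < -13.
Before e := 3*e + e - 1: 2*n < -13
Before n := tot - 5: 2*tot < -3
Before tot := tot + 2*tot + 6: 6*tot < -15
Before e := e - 7: 6*tot < -15
Answer: WP = 6*tot < -15


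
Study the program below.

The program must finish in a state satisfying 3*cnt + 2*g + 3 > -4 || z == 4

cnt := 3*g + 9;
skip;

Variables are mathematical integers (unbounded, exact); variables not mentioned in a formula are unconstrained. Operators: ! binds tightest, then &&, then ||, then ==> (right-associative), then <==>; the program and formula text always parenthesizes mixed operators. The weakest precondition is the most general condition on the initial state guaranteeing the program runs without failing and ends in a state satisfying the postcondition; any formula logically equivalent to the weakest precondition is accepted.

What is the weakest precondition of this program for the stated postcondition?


Working backward. After the program, the postcondition 3*cnt + 2*g + 3 > -4 || z == 4 must hold; in canonical form it is 3*cnt + 2*g > -7 || z == 4.
Before skip: 3*cnt + 2*g > -7 || z == 4
Before cnt := 3*g + 9: 11*g > -34 || z == 4
Answer: WP = 11*g > -34 || z == 4


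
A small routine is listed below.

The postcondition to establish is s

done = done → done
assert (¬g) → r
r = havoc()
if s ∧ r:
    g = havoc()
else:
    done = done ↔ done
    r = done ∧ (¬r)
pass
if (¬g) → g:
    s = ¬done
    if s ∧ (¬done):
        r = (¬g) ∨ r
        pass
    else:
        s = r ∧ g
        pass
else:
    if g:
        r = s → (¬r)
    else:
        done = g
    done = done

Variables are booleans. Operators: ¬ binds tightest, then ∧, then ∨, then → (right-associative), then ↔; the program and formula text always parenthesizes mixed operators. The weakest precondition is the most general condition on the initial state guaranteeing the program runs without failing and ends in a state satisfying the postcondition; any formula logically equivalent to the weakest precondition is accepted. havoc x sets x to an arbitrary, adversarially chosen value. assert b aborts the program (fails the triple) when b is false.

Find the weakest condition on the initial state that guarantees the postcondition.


Working backward. After the program, s must hold.
Then branch requires done → (r ∧ g); else branch requires (g → s) ∧ ((¬g) → s).
Before the if: (((¬g) → g) → (done → (r ∧ g))) ∧ ((¬((¬g) → g)) → ((g → s) ∧ ((¬g) → s)))
Before skip: (((¬g) → g) → (done → (r ∧ g))) ∧ ((¬((¬g) → g)) → ((g → s) ∧ ((¬g) → s)))
Then branch requires (done → r) ∧ s; else branch requires (((¬g) → g) → ((¬r) ∧ g)) ∧ ((¬((¬g) → g)) → ((g → s) ∧ ((¬g) → s))).
Before the if: ((s ∧ r) → ((done → r) ∧ s)) ∧ ((¬(s ∧ r)) → ((((¬g) → g) → ((¬r) ∧ g)) ∧ ((¬((¬g) → g)) → ((g → s) ∧ ((¬g) → s)))))
Before havoc r: ((¬s) → ((¬((¬g) → g)) ∧ ((¬((¬g) → g)) → ((g → s) ∧ ((¬g) → s))))) ∧ (((¬g) → g) → g) ∧ ((¬((¬g) → g)) → ((g → s) ∧ ((¬g) → s)))
Before assert (¬g) → r: ((¬g) → r) ∧ ((¬s) → ((¬((¬g) → g)) ∧ ((¬((¬g) → g)) → ((g → s) ∧ ((¬g) → s))))) ∧ (((¬g) → g) → g) ∧ ((¬((¬g) → g)) → ((g → s) ∧ ((¬g) → s)))
Before done := done → done: ((¬g) → r) ∧ ((¬s) → ((¬((¬g) → g)) ∧ ((¬((¬g) → g)) → ((g → s) ∧ ((¬g) → s))))) ∧ (((¬g) → g) → g) ∧ ((¬((¬g) → g)) → ((g → s) ∧ ((¬g) → s)))
Answer: WP = ((¬g) → r) ∧ ((¬s) → ((¬((¬g) → g)) ∧ ((¬((¬g) → g)) → ((g → s) ∧ ((¬g) → s))))) ∧ (((¬g) → g) → g) ∧ ((¬((¬g) → g)) → ((g → s) ∧ ((¬g) → s)))


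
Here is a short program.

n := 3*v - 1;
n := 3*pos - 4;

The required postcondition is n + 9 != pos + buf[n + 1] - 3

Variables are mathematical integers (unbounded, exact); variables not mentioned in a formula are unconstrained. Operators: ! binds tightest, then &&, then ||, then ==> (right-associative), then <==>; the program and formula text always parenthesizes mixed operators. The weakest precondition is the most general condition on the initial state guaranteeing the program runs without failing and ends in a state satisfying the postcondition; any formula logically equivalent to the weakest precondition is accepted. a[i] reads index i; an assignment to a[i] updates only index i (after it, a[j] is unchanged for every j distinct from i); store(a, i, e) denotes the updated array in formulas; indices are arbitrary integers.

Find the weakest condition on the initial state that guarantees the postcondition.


Working backward. After the program, the postcondition n + 9 != pos + buf[n + 1] - 3 must hold; in canonical form it is n != buf[n + 1] + pos - 12.
Before n := 3*pos - 4: 2*pos != buf[3*pos - 3] - 8
Before n := 3*v - 1: 2*pos != buf[3*pos - 3] - 8
Answer: WP = 2*pos != buf[3*pos - 3] - 8


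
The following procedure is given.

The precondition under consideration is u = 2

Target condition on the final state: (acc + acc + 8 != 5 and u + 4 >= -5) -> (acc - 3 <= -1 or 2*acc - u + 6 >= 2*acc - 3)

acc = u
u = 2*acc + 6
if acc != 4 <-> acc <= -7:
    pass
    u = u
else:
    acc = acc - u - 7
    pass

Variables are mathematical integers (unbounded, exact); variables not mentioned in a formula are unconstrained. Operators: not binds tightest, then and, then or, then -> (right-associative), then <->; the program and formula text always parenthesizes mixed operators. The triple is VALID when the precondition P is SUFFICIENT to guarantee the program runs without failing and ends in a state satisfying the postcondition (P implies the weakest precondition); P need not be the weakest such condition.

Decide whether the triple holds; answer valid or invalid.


Working backward. After the program, the postcondition (acc + acc + 8 != 5 and u + 4 >= -5) -> (acc - 3 <= -1 or 2*acc - u + 6 >= 2*acc - 3) must hold; in canonical form it is (2*acc != -3 and u >= -9) -> (acc <= 2 or u <= 9).
Then branch requires (2*acc != -3 and u >= -9) -> (acc <= 2 or u <= 9); else branch requires (2*acc != 2*u + 11 and u >= -9) -> (acc <= u + 9 or u <= 9).
Before the if: ((acc != 4 <-> acc <= -7) -> ((2*acc != -3 and u >= -9) -> (acc <= 2 or u <= 9))) and ((not (acc != 4 <-> acc <= -7)) -> ((2*acc != 2*u + 11 and u >= -9) -> (acc <= u + 9 or u <= 9)))
Before u := 2*acc + 6: ((acc != 4 <-> acc <= -7) -> ((2*acc != -3 and 2*acc >= -15) -> (acc <= 2 or 2*acc <= 3))) and ((not (acc != 4 <-> acc <= -7)) -> ((2*acc != -23 and 2*acc >= -15) -> (acc >= -15 or 2*acc <= 3)))
Before acc := u: ((u != 4 <-> u <= -7) -> ((2*u != -3 and 2*u >= -15) -> (u <= 2 or 2*u <= 3))) and ((not (u != 4 <-> u <= -7)) -> ((2*u != -23 and 2*u >= -15) -> (u >= -15 or 2*u <= 3)))
The weakest precondition is ((u != 4 <-> u <= -7) -> ((2*u != -3 and 2*u >= -15) -> (u <= 2 or 2*u <= 3))) and ((not (u != 4 <-> u <= -7)) -> ((2*u != -23 and 2*u >= -15) -> (u >= -15 or 2*u <= 3))).
Check whether u = 2 implies it.
Every state satisfying the precondition satisfies the weakest precondition: the implication holds.
Answer: valid


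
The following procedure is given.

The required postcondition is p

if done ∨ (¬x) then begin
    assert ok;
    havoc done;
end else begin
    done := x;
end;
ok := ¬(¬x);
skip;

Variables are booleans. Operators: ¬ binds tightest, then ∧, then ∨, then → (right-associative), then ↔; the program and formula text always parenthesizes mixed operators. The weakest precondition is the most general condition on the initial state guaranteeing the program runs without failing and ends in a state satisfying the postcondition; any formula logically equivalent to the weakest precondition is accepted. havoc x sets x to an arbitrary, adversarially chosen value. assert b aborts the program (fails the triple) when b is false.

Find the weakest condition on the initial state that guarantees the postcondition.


Working backward. After the program, p must hold.
Before skip: p
Before ok := ¬(¬x): p
Then branch requires ok ∧ p; else branch requires p.
Before the if: ((done ∨ (¬x)) → (ok ∧ p)) ∧ ((¬(done ∨ (¬x))) → p)
Answer: WP = ((done ∨ (¬x)) → (ok ∧ p)) ∧ ((¬(done ∨ (¬x))) → p)


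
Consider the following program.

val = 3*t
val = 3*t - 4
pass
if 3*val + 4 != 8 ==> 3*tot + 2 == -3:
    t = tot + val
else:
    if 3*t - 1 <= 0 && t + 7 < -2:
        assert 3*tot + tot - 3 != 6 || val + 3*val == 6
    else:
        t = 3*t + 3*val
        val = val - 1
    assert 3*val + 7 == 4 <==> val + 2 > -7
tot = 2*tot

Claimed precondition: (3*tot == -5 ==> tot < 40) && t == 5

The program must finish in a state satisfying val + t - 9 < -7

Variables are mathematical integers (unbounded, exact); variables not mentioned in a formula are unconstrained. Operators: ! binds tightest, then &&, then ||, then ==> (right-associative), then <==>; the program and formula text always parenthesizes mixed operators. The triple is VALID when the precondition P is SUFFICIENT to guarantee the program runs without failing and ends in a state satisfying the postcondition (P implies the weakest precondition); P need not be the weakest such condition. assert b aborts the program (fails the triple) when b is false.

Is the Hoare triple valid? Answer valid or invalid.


Working backward. After the program, the postcondition val + t - 9 < -7 must hold; in canonical form it is t + val < 2.
Before tot := 2*tot: t + val < 2
Then branch requires tot + 2*val < 2; else branch requires ((3*t <= 1 && t < -9) ==> ((4*tot != 9 || 4*val == 6) && (3*val == -3 <==> val > -9) && t + val < 2)) && ((!(3*t <= 1 && t < -9)) ==> ((3*val == 0 <==> val > -8) && 3*t + 4*val < 3)).
Before the if: ((3*val != 4 ==> 3*tot == -5) ==> tot + 2*val < 2) && ((!(3*val != 4 ==> 3*tot == -5)) ==> (((3*t <= 1 && t < -9) ==> ((4*tot != 9 || 4*val == 6) && (3*val == -3 <==> val > -9) && t + val < 2)) && ((!(3*t <= 1 && t < -9)) ==> ((3*val == 0 <==> val > -8) && 3*t + 4*val < 3))))
Before skip: ((3*val != 4 ==> 3*tot == -5) ==> tot + 2*val < 2) && ((!(3*val != 4 ==> 3*tot == -5)) ==> (((3*t <= 1 && t < -9) ==> ((4*tot != 9 || 4*val == 6) && (3*val == -3 <==> val > -9) && t + val < 2)) && ((!(3*t <= 1 && t < -9)) ==> ((3*val == 0 <==> val > -8) && 3*t + 4*val < 3))))
Before val := 3*t - 4: ((9*t != 16 ==> 3*tot == -5) ==> 6*t + tot < 10) && ((!(9*t != 16 ==> 3*tot == -5)) ==> (((3*t <= 1 && t < -9) ==> ((4*tot != 9 || 12*t == 22) && (9*t == 9 <==> 3*t > -5) && 4*t < 6)) && ((!(3*t <= 1 && t < -9)) ==> ((9*t == 12 <==> 3*t > -4) && 15*t < 19))))
Before val := 3*t: ((9*t != 16 ==> 3*tot == -5) ==> 6*t + tot < 10) && ((!(9*t != 16 ==> 3*tot == -5)) ==> (((3*t <= 1 && t < -9) ==> ((4*tot != 9 || 12*t == 22) && (9*t == 9 <==> 3*t > -5) && 4*t < 6)) && ((!(3*t <= 1 && t < -9)) ==> ((9*t == 12 <==> 3*t > -4) && 15*t < 19))))
The weakest precondition is ((9*t != 16 ==> 3*tot == -5) ==> 6*t + tot < 10) && ((!(9*t != 16 ==> 3*tot == -5)) ==> (((3*t <= 1 && t < -9) ==> ((4*tot != 9 || 12*t == 22) && (9*t == 9 <==> 3*t > -5) && 4*t < 6)) && ((!(3*t <= 1 && t < -9)) ==> ((9*t == 12 <==> 3*t > -4) && 15*t < 19)))).
Check whether (3*tot == -5 ==> tot < 40) && t == 5 implies it.
Countermodel: at the initial state t = 5, tot = 0, the precondition holds but the weakest precondition fails.
Answer: invalid


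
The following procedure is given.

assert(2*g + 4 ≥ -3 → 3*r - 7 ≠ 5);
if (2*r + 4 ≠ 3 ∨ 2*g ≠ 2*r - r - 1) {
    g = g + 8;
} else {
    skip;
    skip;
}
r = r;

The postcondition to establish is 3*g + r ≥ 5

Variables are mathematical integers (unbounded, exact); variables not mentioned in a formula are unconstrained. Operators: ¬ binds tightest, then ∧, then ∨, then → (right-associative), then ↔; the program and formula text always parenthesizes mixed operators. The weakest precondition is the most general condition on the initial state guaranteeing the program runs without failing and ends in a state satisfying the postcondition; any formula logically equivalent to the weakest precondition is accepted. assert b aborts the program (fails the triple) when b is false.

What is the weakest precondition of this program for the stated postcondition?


Working backward. After the program, 3*g + r ≥ 5 must hold.
Before r := r: 3*g + r ≥ 5
Then branch requires 3*g + r ≥ -19; else branch requires 3*g + r ≥ 5.
Before the if: ((2*r ≠ -1 ∨ 2*g ≠ r - 1) → 3*g + r ≥ -19) ∧ ((¬(2*r ≠ -1 ∨ 2*g ≠ r - 1)) → 3*g + r ≥ 5)
Before assert 2*g + 4 ≥ -3 → 3*r - 7 ≠ 5: (2*g ≥ -7 → 3*r ≠ 12) ∧ ((2*r ≠ -1 ∨ 2*g ≠ r - 1) → 3*g + r ≥ -19) ∧ ((¬(2*r ≠ -1 ∨ 2*g ≠ r - 1)) → 3*g + r ≥ 5)
Answer: WP = (2*g ≥ -7 → 3*r ≠ 12) ∧ ((2*r ≠ -1 ∨ 2*g ≠ r - 1) → 3*g + r ≥ -19) ∧ ((¬(2*r ≠ -1 ∨ 2*g ≠ r - 1)) → 3*g + r ≥ 5)


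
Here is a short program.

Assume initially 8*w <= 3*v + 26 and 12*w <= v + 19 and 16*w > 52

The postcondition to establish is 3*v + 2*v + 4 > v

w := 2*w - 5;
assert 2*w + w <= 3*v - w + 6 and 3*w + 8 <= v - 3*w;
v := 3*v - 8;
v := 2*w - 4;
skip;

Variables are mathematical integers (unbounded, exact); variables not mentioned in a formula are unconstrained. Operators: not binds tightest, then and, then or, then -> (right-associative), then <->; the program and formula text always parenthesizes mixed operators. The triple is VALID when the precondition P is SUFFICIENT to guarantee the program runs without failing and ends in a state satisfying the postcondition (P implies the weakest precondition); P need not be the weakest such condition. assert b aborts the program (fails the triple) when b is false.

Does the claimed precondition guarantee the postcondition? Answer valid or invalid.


Working backward. After the program, the postcondition 3*v + 2*v + 4 > v must hold; in canonical form it is 4*v > -4.
Before skip: 4*v > -4
Before v := 2*w - 4: 8*w > 12
Before v := 3*v - 8: 8*w > 12
Before assert 2*w + w <= 3*v - w + 6 and 3*w + 8 <= v - 3*w: 4*w <= 3*v + 6 and 6*w <= v - 8 and 8*w > 12
Before w := 2*w - 5: 8*w <= 3*v + 26 and 12*w <= v + 22 and 16*w > 52
The weakest precondition is 8*w <= 3*v + 26 and 12*w <= v + 22 and 16*w > 52.
Check whether 8*w <= 3*v + 26 and 12*w <= v + 19 and 16*w > 52 implies it.
Every state satisfying the precondition satisfies the weakest precondition: the implication holds.
Answer: valid


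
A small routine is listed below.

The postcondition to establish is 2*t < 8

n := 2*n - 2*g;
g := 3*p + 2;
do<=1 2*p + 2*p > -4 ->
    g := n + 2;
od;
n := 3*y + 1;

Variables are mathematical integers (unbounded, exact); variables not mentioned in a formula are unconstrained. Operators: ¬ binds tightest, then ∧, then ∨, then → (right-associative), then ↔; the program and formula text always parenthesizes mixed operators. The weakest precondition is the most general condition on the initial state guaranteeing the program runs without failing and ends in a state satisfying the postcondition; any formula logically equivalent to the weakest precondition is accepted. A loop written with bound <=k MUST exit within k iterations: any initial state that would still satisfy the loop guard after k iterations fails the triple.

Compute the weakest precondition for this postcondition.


Working backward. After the program, 2*t < 8 must hold.
Before n := 3*y + 1: 2*t < 8
Before the loop (bound <=1), unroll the exhaustion recursion (WP_0 = exit-now case; WP_j = one more guarded iteration, up to j = 1):
  WP_0: (¬(4*p > -4)) ∧ 2*t < 8
  WP_1: (4*p > -4 → ((¬(4*p > -4)) ∧ 2*t < 8)) ∧ ((¬(4*p > -4)) → 2*t < 8)
So before the loop: (4*p > -4 → ((¬(4*p > -4)) ∧ 2*t < 8)) ∧ ((¬(4*p > -4)) → 2*t < 8)
Before g := 3*p + 2: (4*p > -4 → ((¬(4*p > -4)) ∧ 2*t < 8)) ∧ ((¬(4*p > -4)) → 2*t < 8)
Before n := 2*n - 2*g: (4*p > -4 → ((¬(4*p > -4)) ∧ 2*t < 8)) ∧ ((¬(4*p > -4)) → 2*t < 8)
Answer: WP = (4*p > -4 → ((¬(4*p > -4)) ∧ 2*t < 8)) ∧ ((¬(4*p > -4)) → 2*t < 8)


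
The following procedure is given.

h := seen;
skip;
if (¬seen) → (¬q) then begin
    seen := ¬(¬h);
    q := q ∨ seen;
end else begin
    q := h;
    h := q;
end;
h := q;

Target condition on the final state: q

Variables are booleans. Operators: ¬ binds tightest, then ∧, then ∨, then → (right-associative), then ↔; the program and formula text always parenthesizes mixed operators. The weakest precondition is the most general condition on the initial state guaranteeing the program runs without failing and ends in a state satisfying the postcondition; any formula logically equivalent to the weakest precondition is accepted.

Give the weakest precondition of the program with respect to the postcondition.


Working backward. After the program, q must hold.
Before h := q: q
Then branch requires q ∨ h; else branch requires h.
Before the if: (((¬seen) → (¬q)) → (q ∨ h)) ∧ ((¬((¬seen) → (¬q))) → h)
Before skip: (((¬seen) → (¬q)) → (q ∨ h)) ∧ ((¬((¬seen) → (¬q))) → h)
Before h := seen: (((¬seen) → (¬q)) → (q ∨ seen)) ∧ ((¬((¬seen) → (¬q))) → seen)
Answer: WP = (((¬seen) → (¬q)) → (q ∨ seen)) ∧ ((¬((¬seen) → (¬q))) → seen)


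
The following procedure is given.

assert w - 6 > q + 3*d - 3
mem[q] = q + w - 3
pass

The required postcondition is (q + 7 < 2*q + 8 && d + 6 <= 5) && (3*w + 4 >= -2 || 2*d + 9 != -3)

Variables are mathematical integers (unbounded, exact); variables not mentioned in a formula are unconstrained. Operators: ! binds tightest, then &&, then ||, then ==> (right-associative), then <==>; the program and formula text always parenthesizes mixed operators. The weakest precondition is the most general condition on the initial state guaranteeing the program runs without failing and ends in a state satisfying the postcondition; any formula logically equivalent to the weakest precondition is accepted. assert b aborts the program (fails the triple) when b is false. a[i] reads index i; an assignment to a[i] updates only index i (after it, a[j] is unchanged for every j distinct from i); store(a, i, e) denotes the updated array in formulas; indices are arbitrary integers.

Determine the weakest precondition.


Working backward. After the program, the postcondition (q + 7 < 2*q + 8 && d + 6 <= 5) && (3*w + 4 >= -2 || 2*d + 9 != -3) must hold; in canonical form it is q > -1 && d <= -1 && (3*w >= -6 || 2*d != -12).
Before skip: q > -1 && d <= -1 && (3*w >= -6 || 2*d != -12)
Before mem[q] := q + w - 3: q > -1 && d <= -1 && (3*w >= -6 || 2*d != -12)
Before assert w - 6 > q + 3*d - 3: w > 3*d + q + 3 && q > -1 && d <= -1 && (3*w >= -6 || 2*d != -12)
Answer: WP = w > 3*d + q + 3 && q > -1 && d <= -1 && (3*w >= -6 || 2*d != -12)


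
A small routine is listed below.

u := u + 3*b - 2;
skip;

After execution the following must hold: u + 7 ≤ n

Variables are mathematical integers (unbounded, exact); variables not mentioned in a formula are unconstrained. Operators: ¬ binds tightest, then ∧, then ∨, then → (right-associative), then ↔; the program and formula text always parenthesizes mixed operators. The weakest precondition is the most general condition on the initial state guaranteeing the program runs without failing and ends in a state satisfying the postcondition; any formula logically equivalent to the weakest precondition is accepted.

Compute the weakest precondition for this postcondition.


Working backward. After the program, the postcondition u + 7 ≤ n must hold; in canonical form it is u ≤ n - 7.
Before skip: u ≤ n - 7
Before u := u + 3*b - 2: 3*b + u ≤ n - 5
Answer: WP = 3*b + u ≤ n - 5


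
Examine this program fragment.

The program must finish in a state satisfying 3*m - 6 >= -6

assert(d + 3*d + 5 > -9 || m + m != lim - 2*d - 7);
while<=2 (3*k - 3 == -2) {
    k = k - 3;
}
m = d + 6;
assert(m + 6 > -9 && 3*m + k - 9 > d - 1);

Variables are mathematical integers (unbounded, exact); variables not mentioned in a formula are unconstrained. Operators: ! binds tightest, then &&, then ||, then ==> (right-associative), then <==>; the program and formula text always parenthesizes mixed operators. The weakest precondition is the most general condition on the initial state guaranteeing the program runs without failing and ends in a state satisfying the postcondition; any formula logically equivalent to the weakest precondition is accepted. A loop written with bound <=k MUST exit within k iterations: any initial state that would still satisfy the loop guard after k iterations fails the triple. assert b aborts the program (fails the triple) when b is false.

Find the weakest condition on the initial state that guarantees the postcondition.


Working backward. After the program, the postcondition 3*m - 6 >= -6 must hold; in canonical form it is 3*m >= 0.
Before assert m + 6 > -9 && 3*m + k - 9 > d - 1: m > -15 && k + 3*m > d + 8 && 3*m >= 0
Before m := d + 6: d > -21 && 2*d + k > -10 && 3*d >= -18
Before the loop (bound <=2), unroll the exhaustion recursion (WP_0 = exit-now case; WP_j = one more guarded iteration, up to j = 2):
  WP_0: (!(3*k == 1)) && d > -21 && 2*d + k > -10 && 3*d >= -18
  WP_1: (3*k == 1 ==> ((!(3*k == 10)) && d > -21 && 2*d + k > -7 && 3*d >= -18)) && ((!(3*k == 1)) ==> (d > -21 && 2*d + k > -10 && 3*d >= -18))
  WP_2: (3*k == 1 ==> ((3*k == 10 ==> ((!(3*k == 19)) && d > -21 && 2*d + k > -4 && 3*d >= -18)) && ((!(3*k == 10)) ==> (d > -21 && 2*d + k > -7 && 3*d >= -18)))) && ((!(3*k == 1)) ==> (d > -21 && 2*d + k > -10 && 3*d >= -18))
So before the loop: (3*k == 1 ==> ((3*k == 10 ==> ((!(3*k == 19)) && d > -21 && 2*d + k > -4 && 3*d >= -18)) && ((!(3*k == 10)) ==> (d > -21 && 2*d + k > -7 && 3*d >= -18)))) && ((!(3*k == 1)) ==> (d > -21 && 2*d + k > -10 && 3*d >= -18))
Before assert d + 3*d + 5 > -9 || m + m != lim - 2*d - 7: (4*d > -14 || 2*d + 2*m != lim - 7) && (3*k == 1 ==> ((3*k == 10 ==> ((!(3*k == 19)) && d > -21 && 2*d + k > -4 && 3*d >= -18)) && ((!(3*k == 10)) ==> (d > -21 && 2*d + k > -7 && 3*d >= -18)))) && ((!(3*k == 1)) ==> (d > -21 && 2*d + k > -10 && 3*d >= -18))
Answer: WP = (4*d > -14 || 2*d + 2*m != lim - 7) && (3*k == 1 ==> ((3*k == 10 ==> ((!(3*k == 19)) && d > -21 && 2*d + k > -4 && 3*d >= -18)) && ((!(3*k == 10)) ==> (d > -21 && 2*d + k > -7 && 3*d >= -18)))) && ((!(3*k == 1)) ==> (d > -21 && 2*d + k > -10 && 3*d >= -18))


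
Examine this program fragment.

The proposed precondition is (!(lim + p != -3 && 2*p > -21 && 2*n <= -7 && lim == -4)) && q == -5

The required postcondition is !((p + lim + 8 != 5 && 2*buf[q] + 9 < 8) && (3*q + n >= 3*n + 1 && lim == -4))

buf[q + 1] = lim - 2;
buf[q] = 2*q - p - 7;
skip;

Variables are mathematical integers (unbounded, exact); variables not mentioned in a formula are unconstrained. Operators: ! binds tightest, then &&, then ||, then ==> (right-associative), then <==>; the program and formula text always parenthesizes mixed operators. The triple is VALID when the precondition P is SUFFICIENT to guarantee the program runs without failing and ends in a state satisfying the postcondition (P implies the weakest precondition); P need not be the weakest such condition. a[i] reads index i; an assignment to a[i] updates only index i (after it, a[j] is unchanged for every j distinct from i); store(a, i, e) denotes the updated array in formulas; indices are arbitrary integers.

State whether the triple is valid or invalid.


Working backward. After the program, the postcondition !((p + lim + 8 != 5 && 2*buf[q] + 9 < 8) && (3*q + n >= 3*n + 1 && lim == -4)) must hold; in canonical form it is !(lim + p != -3 && 2*buf[q] < -1 && 3*q >= 2*n + 1 && lim == -4).
Before skip: !(lim + p != -3 && 2*buf[q] < -1 && 3*q >= 2*n + 1 && lim == -4)
Before buf[q] := 2*q - p - 7: !(lim + p != -3 && 2*store(buf, q, -p + 2*q - 7)[q] < -1 && 3*q >= 2*n + 1 && lim == -4)
Before buf[q + 1] := lim - 2: !(lim + p != -3 && 2*store(store(buf, q + 1, lim - 2), q, -p + 2*q - 7)[q] < -1 && 3*q >= 2*n + 1 && lim == -4)
The weakest precondition is !(lim + p != -3 && 2*store(store(buf, q + 1, lim - 2), q, -p + 2*q - 7)[q] < -1 && 3*q >= 2*n + 1 && lim == -4).
Check whether (!(lim + p != -3 && 2*p > -21 && 2*n <= -7 && lim == -4)) && q == -5 implies it.
Countermodel: at the initial state buf = {[-5] = 0, [-4] = 0, elsewhere 0}, lim = -4, n = -8, p = -11, q = -5, the precondition holds but the weakest precondition fails.
Answer: invalid


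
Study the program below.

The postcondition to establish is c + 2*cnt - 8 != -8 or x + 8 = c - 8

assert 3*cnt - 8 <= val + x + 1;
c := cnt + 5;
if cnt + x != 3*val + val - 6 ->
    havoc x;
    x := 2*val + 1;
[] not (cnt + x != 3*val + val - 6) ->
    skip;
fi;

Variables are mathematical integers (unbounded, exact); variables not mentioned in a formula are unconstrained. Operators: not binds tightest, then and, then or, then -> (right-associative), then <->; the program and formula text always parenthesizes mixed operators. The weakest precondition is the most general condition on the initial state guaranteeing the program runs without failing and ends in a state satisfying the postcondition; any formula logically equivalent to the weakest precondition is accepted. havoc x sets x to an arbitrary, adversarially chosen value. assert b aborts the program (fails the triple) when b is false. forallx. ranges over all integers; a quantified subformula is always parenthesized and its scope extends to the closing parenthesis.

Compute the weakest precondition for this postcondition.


Working backward. After the program, the postcondition c + 2*cnt - 8 != -8 or x + 8 = c - 8 must hold; in canonical form it is c + 2*cnt != 0 or x = c - 16.
Then branch requires c + 2*cnt != 0 or 2*val = c - 17; else branch requires c + 2*cnt != 0 or x = c - 16.
Before the if: (cnt + x != 4*val - 6 -> (c + 2*cnt != 0 or 2*val = c - 17)) and ((not (cnt + x != 4*val - 6)) -> (c + 2*cnt != 0 or x = c - 16))
Before c := cnt + 5: (cnt + x != 4*val - 6 -> (3*cnt != -5 or 2*val = cnt - 12)) and ((not (cnt + x != 4*val - 6)) -> (3*cnt != -5 or x = cnt - 11))
Before assert 3*cnt - 8 <= val + x + 1: 3*cnt <= val + x + 9 and (cnt + x != 4*val - 6 -> (3*cnt != -5 or 2*val = cnt - 12)) and ((not (cnt + x != 4*val - 6)) -> (3*cnt != -5 or x = cnt - 11))
Answer: WP = 3*cnt <= val + x + 9 and (cnt + x != 4*val - 6 -> (3*cnt != -5 or 2*val = cnt - 12)) and ((not (cnt + x != 4*val - 6)) -> (3*cnt != -5 or x = cnt - 11))


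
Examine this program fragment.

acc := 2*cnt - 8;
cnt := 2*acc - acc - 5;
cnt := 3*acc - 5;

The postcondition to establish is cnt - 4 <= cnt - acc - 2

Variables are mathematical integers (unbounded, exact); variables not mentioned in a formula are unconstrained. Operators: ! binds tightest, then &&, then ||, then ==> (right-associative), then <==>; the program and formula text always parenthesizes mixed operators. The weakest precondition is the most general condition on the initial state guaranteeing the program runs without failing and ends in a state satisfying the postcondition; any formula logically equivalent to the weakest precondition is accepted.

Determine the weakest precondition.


Working backward. After the program, the postcondition cnt - 4 <= cnt - acc - 2 must hold; in canonical form it is acc <= 2.
Before cnt := 3*acc - 5: acc <= 2
Before cnt := 2*acc - acc - 5: acc <= 2
Before acc := 2*cnt - 8: 2*cnt <= 10
Answer: WP = 2*cnt <= 10


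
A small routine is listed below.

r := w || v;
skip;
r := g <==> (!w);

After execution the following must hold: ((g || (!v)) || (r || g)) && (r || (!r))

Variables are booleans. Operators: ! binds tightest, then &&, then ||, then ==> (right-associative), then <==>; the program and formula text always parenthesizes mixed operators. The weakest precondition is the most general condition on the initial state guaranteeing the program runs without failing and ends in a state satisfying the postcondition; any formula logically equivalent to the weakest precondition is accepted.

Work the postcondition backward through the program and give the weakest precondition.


Working backward. After the program, the postcondition ((g || (!v)) || (r || g)) && (r || (!r)) must hold; in canonical form it is g || (!v) || r.
Before r := g <==> (!w): g || (!v) || (g <==> (!w))
Before skip: g || (!v) || (g <==> (!w))
Before r := w || v: g || (!v) || (g <==> (!w))
Answer: WP = g || (!v) || (g <==> (!w))


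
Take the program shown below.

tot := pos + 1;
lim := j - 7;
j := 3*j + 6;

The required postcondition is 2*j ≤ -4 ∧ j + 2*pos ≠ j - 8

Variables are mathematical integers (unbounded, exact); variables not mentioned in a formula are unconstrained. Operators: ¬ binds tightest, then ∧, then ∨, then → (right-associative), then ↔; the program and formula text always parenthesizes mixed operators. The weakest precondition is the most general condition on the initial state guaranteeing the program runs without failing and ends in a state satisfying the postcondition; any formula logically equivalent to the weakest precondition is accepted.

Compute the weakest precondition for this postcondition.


Working backward. After the program, the postcondition 2*j ≤ -4 ∧ j + 2*pos ≠ j - 8 must hold; in canonical form it is 2*j ≤ -4 ∧ 2*pos ≠ -8.
Before j := 3*j + 6: 6*j ≤ -16 ∧ 2*pos ≠ -8
Before lim := j - 7: 6*j ≤ -16 ∧ 2*pos ≠ -8
Before tot := pos + 1: 6*j ≤ -16 ∧ 2*pos ≠ -8
Answer: WP = 6*j ≤ -16 ∧ 2*pos ≠ -8


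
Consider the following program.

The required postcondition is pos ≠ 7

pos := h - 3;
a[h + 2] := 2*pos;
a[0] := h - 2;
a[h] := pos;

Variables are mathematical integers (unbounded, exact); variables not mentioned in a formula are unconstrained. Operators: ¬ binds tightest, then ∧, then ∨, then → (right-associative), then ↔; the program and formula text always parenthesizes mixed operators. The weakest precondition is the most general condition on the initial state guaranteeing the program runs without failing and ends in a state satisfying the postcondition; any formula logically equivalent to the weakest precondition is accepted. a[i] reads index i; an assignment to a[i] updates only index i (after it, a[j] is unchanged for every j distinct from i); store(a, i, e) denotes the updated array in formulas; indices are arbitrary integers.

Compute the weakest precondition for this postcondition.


Working backward. After the program, pos ≠ 7 must hold.
Before a[h] := pos: pos ≠ 7
Before a[0] := h - 2: pos ≠ 7
Before a[h + 2] := 2*pos: pos ≠ 7
Before pos := h - 3: h ≠ 10
Answer: WP = h ≠ 10


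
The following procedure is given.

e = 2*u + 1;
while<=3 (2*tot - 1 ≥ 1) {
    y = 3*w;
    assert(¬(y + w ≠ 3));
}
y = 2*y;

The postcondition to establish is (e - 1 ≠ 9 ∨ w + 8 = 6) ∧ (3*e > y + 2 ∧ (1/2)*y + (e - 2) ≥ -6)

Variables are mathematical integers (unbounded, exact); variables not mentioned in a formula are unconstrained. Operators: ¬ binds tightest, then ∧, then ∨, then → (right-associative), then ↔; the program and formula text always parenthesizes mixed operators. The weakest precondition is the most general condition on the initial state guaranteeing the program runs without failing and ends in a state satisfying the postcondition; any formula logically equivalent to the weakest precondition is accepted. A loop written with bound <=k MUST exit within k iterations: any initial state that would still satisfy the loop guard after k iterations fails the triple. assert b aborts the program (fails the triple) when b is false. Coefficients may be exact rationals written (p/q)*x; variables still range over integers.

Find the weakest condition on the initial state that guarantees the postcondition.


Working backward. After the program, the postcondition (e - 1 ≠ 9 ∨ w + 8 = 6) ∧ (3*e > y + 2 ∧ (1/2)*y + (e - 2) ≥ -6) must hold; in canonical form it is (e ≠ 10 ∨ w = -2) ∧ 3*e > y + 2 ∧ e + (1/2)*y ≥ -4.
Before y := 2*y: (e ≠ 10 ∨ w = -2) ∧ 3*e > 2*y + 2 ∧ e + y ≥ -4
Before the loop (bound <=3), unroll the exhaustion recursion (WP_0 = exit-now case; WP_j = one more guarded iteration, up to j = 3):
  WP_0: (¬(2*tot ≥ 2)) ∧ (e ≠ 10 ∨ w = -2) ∧ 3*e > 2*y + 2 ∧ e + y ≥ -4
  WP_1: (2*tot ≥ 2 → ((¬(4*w ≠ 3)) ∧ (¬(2*tot ≥ 2)) ∧ (e ≠ 10 ∨ w = -2) ∧ 3*e > 6*w + 2 ∧ e + 3*w ≥ -4)) ∧ ((¬(2*tot ≥ 2)) → ((e ≠ 10 ∨ w = -2) ∧ 3*e > 2*y + 2 ∧ e + y ≥ -4))
  WP_2: (2*tot ≥ 2 → ((¬(4*w ≠ 3)) ∧ (2*tot ≥ 2 → ((¬(4*w ≠ 3)) ∧ (¬(2*tot ≥ 2)) ∧ (e ≠ 10 ∨ w = -2) ∧ 3*e > 6*w + 2 ∧ e + 3*w ≥ -4)) ∧ ((¬(2*tot ≥ 2)) → ((e ≠ 10 ∨ w = -2) ∧ 3*e > 6*w + 2 ∧ e + 3*w ≥ -4)))) ∧ ((¬(2*tot ≥ 2)) → ((e ≠ 10 ∨ w = -2) ∧ 3*e > 2*y + 2 ∧ e + y ≥ -4))
  WP_3: (2*tot ≥ 2 → ((¬(4*w ≠ 3)) ∧ (2*tot ≥ 2 → ((¬(4*w ≠ 3)) ∧ (2*tot ≥ 2 → ((¬(4*w ≠ 3)) ∧ (¬(2*tot ≥ 2)) ∧ (e ≠ 10 ∨ w = -2) ∧ 3*e > 6*w + 2 ∧ e + 3*w ≥ -4)) ∧ ((¬(2*tot ≥ 2)) → ((e ≠ 10 ∨ w = -2) ∧ 3*e > 6*w + 2 ∧ e + 3*w ≥ -4)))) ∧ ((¬(2*tot ≥ 2)) → ((e ≠ 10 ∨ w = -2) ∧ 3*e > 6*w + 2 ∧ e + 3*w ≥ -4)))) ∧ ((¬(2*tot ≥ 2)) → ((e ≠ 10 ∨ w = -2) ∧ 3*e > 2*y + 2 ∧ e + y ≥ -4))
So before the loop: (2*tot ≥ 2 → ((¬(4*w ≠ 3)) ∧ (2*tot ≥ 2 → ((¬(4*w ≠ 3)) ∧ (2*tot ≥ 2 → ((¬(4*w ≠ 3)) ∧ (¬(2*tot ≥ 2)) ∧ (e ≠ 10 ∨ w = -2) ∧ 3*e > 6*w + 2 ∧ e + 3*w ≥ -4)) ∧ ((¬(2*tot ≥ 2)) → ((e ≠ 10 ∨ w = -2) ∧ 3*e > 6*w + 2 ∧ e + 3*w ≥ -4)))) ∧ ((¬(2*tot ≥ 2)) → ((e ≠ 10 ∨ w = -2) ∧ 3*e > 6*w + 2 ∧ e + 3*w ≥ -4)))) ∧ ((¬(2*tot ≥ 2)) → ((e ≠ 10 ∨ w = -2) ∧ 3*e > 2*y + 2 ∧ e + y ≥ -4))
Before e := 2*u + 1: (2*tot ≥ 2 → ((¬(4*w ≠ 3)) ∧ (2*tot ≥ 2 → ((¬(4*w ≠ 3)) ∧ (2*tot ≥ 2 → ((¬(4*w ≠ 3)) ∧ (¬(2*tot ≥ 2)) ∧ (2*u ≠ 9 ∨ w = -2) ∧ 6*u > 6*w - 1 ∧ 2*u + 3*w ≥ -5)) ∧ ((¬(2*tot ≥ 2)) → ((2*u ≠ 9 ∨ w = -2) ∧ 6*u > 6*w - 1 ∧ 2*u + 3*w ≥ -5)))) ∧ ((¬(2*tot ≥ 2)) → ((2*u ≠ 9 ∨ w = -2) ∧ 6*u > 6*w - 1 ∧ 2*u + 3*w ≥ -5)))) ∧ ((¬(2*tot ≥ 2)) → ((2*u ≠ 9 ∨ w = -2) ∧ 6*u > 2*y - 1 ∧ 2*u + y ≥ -5))
Answer: WP = (2*tot ≥ 2 → ((¬(4*w ≠ 3)) ∧ (2*tot ≥ 2 → ((¬(4*w ≠ 3)) ∧ (2*tot ≥ 2 → ((¬(4*w ≠ 3)) ∧ (¬(2*tot ≥ 2)) ∧ (2*u ≠ 9 ∨ w = -2) ∧ 6*u > 6*w - 1 ∧ 2*u + 3*w ≥ -5)) ∧ ((¬(2*tot ≥ 2)) → ((2*u ≠ 9 ∨ w = -2) ∧ 6*u > 6*w - 1 ∧ 2*u + 3*w ≥ -5)))) ∧ ((¬(2*tot ≥ 2)) → ((2*u ≠ 9 ∨ w = -2) ∧ 6*u > 6*w - 1 ∧ 2*u + 3*w ≥ -5)))) ∧ ((¬(2*tot ≥ 2)) → ((2*u ≠ 9 ∨ w = -2) ∧ 6*u > 2*y - 1 ∧ 2*u + y ≥ -5))


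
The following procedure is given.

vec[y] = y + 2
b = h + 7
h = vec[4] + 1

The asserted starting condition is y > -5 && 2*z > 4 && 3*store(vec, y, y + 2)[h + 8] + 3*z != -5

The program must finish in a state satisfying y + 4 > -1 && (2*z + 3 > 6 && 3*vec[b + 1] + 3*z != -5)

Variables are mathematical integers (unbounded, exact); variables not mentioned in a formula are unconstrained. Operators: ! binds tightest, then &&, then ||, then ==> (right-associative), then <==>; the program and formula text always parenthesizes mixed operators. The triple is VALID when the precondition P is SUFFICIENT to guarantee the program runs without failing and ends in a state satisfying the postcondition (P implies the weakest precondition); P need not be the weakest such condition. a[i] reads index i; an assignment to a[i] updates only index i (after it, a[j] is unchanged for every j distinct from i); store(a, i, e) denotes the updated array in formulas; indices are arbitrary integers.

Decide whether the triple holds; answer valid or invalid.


Working backward. After the program, the postcondition y + 4 > -1 && (2*z + 3 > 6 && 3*vec[b + 1] + 3*z != -5) must hold; in canonical form it is y > -5 && 2*z > 3 && 3*vec[b + 1] + 3*z != -5.
Before h := vec[4] + 1: y > -5 && 2*z > 3 && 3*vec[b + 1] + 3*z != -5
Before b := h + 7: y > -5 && 2*z > 3 && 3*vec[h + 8] + 3*z != -5
Before vec[y] := y + 2: y > -5 && 2*z > 3 && 3*store(vec, y, y + 2)[h + 8] + 3*z != -5
The weakest precondition is y > -5 && 2*z > 3 && 3*store(vec, y, y + 2)[h + 8] + 3*z != -5.
Check whether y > -5 && 2*z > 4 && 3*store(vec, y, y + 2)[h + 8] + 3*z != -5 implies it.
Every state satisfying the precondition satisfies the weakest precondition: the implication holds.
Answer: valid
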